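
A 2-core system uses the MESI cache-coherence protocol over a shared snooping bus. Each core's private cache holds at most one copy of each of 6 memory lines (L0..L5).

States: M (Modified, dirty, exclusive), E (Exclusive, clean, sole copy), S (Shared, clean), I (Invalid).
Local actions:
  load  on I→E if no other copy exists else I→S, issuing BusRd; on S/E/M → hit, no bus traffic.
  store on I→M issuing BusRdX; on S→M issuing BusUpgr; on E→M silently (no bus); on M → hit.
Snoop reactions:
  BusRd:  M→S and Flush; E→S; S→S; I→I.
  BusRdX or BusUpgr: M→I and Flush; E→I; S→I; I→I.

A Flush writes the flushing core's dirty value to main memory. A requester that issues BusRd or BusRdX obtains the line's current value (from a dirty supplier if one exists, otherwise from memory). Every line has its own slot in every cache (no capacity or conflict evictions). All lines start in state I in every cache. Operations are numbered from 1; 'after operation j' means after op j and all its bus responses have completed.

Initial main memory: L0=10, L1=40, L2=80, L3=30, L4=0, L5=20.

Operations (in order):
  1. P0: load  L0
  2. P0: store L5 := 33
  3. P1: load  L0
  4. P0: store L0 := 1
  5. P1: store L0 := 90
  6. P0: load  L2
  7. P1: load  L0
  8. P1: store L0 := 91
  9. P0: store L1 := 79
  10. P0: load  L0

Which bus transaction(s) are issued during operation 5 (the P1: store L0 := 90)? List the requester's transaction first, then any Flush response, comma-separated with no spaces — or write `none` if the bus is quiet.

bus = BusRdX,Flush

[1] P0: load  L0 | P0:E(10), P1:I | bus: BusRd
[2] P0: store L5 := 33 | P0:M(33), P1:I | bus: BusRdX
[3] P1: load  L0 | P0:S(10), P1:S(10) | bus: BusRd
[4] P0: store L0 := 1 | P0:M(1), P1:I | bus: BusUpgr
[5] P1: store L0 := 90 | P0:I, P1:M(90) | bus: BusRdX,Flush
[6] P0: load  L2 | P0:E(80), P1:I | bus: BusRd
[7] P1: load  L0 | P0:I, P1:M(90) | bus: none
[8] P1: store L0 := 91 | P0:I, P1:M(91) | bus: none
[9] P0: store L1 := 79 | P0:M(79), P1:I | bus: BusRdX
[10] P0: load  L0 | P0:S(91), P1:S(91) | bus: BusRd,Flush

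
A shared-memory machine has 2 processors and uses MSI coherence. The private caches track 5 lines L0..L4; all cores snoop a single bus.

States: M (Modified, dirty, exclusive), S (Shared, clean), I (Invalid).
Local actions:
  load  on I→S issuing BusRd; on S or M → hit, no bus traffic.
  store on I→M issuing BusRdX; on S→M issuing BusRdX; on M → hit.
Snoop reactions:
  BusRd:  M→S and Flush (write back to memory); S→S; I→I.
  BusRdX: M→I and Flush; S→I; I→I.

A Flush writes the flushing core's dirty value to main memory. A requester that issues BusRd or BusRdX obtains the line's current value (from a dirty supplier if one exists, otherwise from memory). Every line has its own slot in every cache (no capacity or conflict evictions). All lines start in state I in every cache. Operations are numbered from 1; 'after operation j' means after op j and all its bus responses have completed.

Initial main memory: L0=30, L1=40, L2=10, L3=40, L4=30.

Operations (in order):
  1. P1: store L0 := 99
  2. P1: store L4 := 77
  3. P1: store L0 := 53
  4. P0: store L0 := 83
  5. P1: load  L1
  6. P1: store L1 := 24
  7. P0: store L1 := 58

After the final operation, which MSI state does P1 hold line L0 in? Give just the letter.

  op1 P1: store L0 := 99 → I/M on L0; bus BusRdX; mem=30
  op2 P1: store L4 := 77 → I/M on L4; bus BusRdX; mem=30
  op3 P1: store L0 := 53 → I/M on L0; bus (none); mem=30
  op4 P0: store L0 := 83 → M/I on L0; bus BusRdX Flush; mem=53
  op5 P1: load  L1 → I/S on L1; bus BusRd; mem=40
  op6 P1: store L1 := 24 → I/M on L1; bus BusRdX; mem=40
  op7 P0: store L1 := 58 → M/I on L1; bus BusRdX Flush; mem=24

state = I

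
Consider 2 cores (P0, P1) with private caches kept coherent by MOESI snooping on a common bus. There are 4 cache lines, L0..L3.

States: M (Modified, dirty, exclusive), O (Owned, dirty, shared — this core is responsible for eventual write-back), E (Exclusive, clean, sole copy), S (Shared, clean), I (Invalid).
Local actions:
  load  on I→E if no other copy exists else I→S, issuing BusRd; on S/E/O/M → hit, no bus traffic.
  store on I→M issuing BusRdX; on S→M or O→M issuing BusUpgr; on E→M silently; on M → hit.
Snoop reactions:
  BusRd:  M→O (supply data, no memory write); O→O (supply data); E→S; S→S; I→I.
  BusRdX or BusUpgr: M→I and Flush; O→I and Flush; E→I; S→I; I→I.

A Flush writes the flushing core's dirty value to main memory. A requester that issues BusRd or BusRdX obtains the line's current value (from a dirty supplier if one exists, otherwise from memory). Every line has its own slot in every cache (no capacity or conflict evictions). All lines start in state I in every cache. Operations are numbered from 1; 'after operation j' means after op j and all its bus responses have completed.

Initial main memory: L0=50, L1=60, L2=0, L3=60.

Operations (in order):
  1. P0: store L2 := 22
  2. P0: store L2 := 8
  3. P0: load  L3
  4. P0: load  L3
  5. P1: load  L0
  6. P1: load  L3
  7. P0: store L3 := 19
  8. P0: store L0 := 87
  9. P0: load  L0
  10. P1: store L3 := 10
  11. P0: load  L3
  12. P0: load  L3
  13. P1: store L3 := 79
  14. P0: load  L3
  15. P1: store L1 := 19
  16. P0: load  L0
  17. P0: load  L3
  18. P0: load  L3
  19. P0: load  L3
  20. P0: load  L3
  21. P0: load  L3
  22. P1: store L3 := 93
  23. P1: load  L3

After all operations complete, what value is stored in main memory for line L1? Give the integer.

memory[L1] = 60

  op1 P0: store L2 := 22 → M/I on L2; bus BusRdX; mem=0
  op2 P0: store L2 := 8 → M/I on L2; bus (none); mem=0
  op3 P0: load  L3 → E/I on L3; bus BusRd; mem=60
  op4 P0: load  L3 → E/I on L3; bus (none); mem=60
  op5 P1: load  L0 → I/E on L0; bus BusRd; mem=50
  op6 P1: load  L3 → S/S on L3; bus BusRd; mem=60
  op7 P0: store L3 := 19 → M/I on L3; bus BusUpgr; mem=60
  op8 P0: store L0 := 87 → M/I on L0; bus BusRdX; mem=50
  op9 P0: load  L0 → M/I on L0; bus (none); mem=50
  op10 P1: store L3 := 10 → I/M on L3; bus BusRdX Flush; mem=19
  op11 P0: load  L3 → S/O on L3; bus BusRd; mem=19
  op12 P0: load  L3 → S/O on L3; bus (none); mem=19
  op13 P1: store L3 := 79 → I/M on L3; bus BusUpgr; mem=19
  op14 P0: load  L3 → S/O on L3; bus BusRd; mem=19
  op15 P1: store L1 := 19 → I/M on L1; bus BusRdX; mem=60
  op16 P0: load  L0 → M/I on L0; bus (none); mem=50
  op17 P0: load  L3 → S/O on L3; bus (none); mem=19
  op18 P0: load  L3 → S/O on L3; bus (none); mem=19
  op19 P0: load  L3 → S/O on L3; bus (none); mem=19
  op20 P0: load  L3 → S/O on L3; bus (none); mem=19
  op21 P0: load  L3 → S/O on L3; bus (none); mem=19
  op22 P1: store L3 := 93 → I/M on L3; bus BusUpgr; mem=19
  op23 P1: load  L3 → I/M on L3; bus (none); mem=19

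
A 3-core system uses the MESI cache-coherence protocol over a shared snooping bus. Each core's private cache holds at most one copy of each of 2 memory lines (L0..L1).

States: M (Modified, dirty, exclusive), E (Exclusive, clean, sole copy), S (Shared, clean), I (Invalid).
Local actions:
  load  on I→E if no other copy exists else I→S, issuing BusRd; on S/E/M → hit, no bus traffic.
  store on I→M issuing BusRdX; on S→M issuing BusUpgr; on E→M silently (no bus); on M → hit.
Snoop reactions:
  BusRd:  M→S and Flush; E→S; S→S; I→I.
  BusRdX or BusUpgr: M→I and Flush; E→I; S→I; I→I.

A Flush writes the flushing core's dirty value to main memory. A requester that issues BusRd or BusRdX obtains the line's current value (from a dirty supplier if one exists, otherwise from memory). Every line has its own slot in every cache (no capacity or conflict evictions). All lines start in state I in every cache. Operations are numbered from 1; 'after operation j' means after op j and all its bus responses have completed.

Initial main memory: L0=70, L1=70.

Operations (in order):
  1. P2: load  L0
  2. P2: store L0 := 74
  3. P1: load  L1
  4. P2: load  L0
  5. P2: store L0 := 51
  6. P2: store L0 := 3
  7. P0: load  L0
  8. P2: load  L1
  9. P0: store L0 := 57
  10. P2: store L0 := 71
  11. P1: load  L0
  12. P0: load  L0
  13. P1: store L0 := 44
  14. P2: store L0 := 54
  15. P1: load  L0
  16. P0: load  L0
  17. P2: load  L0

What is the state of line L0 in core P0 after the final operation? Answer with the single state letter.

state = S

  op1 P2: load  L0 → I/I/E on L0; bus BusRd; mem=70
  op2 P2: store L0 := 74 → I/I/M on L0; bus (none); mem=70
  op3 P1: load  L1 → I/E/I on L1; bus BusRd; mem=70
  op4 P2: load  L0 → I/I/M on L0; bus (none); mem=70
  op5 P2: store L0 := 51 → I/I/M on L0; bus (none); mem=70
  op6 P2: store L0 := 3 → I/I/M on L0; bus (none); mem=70
  op7 P0: load  L0 → S/I/S on L0; bus BusRd Flush; mem=3
  op8 P2: load  L1 → I/S/S on L1; bus BusRd; mem=70
  op9 P0: store L0 := 57 → M/I/I on L0; bus BusUpgr; mem=3
  op10 P2: store L0 := 71 → I/I/M on L0; bus BusRdX Flush; mem=57
  op11 P1: load  L0 → I/S/S on L0; bus BusRd Flush; mem=71
  op12 P0: load  L0 → S/S/S on L0; bus BusRd; mem=71
  op13 P1: store L0 := 44 → I/M/I on L0; bus BusUpgr; mem=71
  op14 P2: store L0 := 54 → I/I/M on L0; bus BusRdX Flush; mem=44
  op15 P1: load  L0 → I/S/S on L0; bus BusRd Flush; mem=54
  op16 P0: load  L0 → S/S/S on L0; bus BusRd; mem=54
  op17 P2: load  L0 → S/S/S on L0; bus (none); mem=54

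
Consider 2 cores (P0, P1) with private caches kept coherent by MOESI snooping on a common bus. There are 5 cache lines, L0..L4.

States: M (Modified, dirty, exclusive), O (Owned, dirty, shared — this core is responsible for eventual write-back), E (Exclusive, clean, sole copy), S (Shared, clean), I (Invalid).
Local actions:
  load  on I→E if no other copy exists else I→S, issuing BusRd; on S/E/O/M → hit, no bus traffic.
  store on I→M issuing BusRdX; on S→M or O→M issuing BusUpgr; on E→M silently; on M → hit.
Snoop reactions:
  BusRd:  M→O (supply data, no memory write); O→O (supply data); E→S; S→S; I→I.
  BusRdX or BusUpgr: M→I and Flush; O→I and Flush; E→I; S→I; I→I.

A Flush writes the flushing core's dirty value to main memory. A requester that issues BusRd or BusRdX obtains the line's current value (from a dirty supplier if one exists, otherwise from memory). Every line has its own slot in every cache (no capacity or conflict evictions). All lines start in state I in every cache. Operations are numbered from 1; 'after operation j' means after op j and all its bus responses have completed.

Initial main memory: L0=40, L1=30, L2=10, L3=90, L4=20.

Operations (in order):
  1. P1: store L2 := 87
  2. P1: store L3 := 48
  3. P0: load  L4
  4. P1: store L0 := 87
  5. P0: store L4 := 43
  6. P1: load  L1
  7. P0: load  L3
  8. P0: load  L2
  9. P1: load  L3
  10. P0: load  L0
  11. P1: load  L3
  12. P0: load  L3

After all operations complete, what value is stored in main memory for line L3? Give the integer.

step 1: P1: store L2 := 87  ⟶  IM  (L2)  txn=BusRdX  M[L2]=10
step 2: P1: store L3 := 48  ⟶  IM  (L3)  txn=BusRdX  M[L3]=90
step 3: P0: load  L4  ⟶  EI  (L4)  txn=BusRd  M[L4]=20
step 4: P1: store L0 := 87  ⟶  IM  (L0)  txn=BusRdX  M[L0]=40
step 5: P0: store L4 := 43  ⟶  MI  (L4)  txn=∅  M[L4]=20
step 6: P1: load  L1  ⟶  IE  (L1)  txn=BusRd  M[L1]=30
step 7: P0: load  L3  ⟶  SO  (L3)  txn=BusRd  M[L3]=90
step 8: P0: load  L2  ⟶  SO  (L2)  txn=BusRd  M[L2]=10
step 9: P1: load  L3  ⟶  SO  (L3)  txn=∅  M[L3]=90
step 10: P0: load  L0  ⟶  SO  (L0)  txn=BusRd  M[L0]=40
step 11: P1: load  L3  ⟶  SO  (L3)  txn=∅  M[L3]=90
step 12: P0: load  L3  ⟶  SO  (L3)  txn=∅  M[L3]=90

memory[L3] = 90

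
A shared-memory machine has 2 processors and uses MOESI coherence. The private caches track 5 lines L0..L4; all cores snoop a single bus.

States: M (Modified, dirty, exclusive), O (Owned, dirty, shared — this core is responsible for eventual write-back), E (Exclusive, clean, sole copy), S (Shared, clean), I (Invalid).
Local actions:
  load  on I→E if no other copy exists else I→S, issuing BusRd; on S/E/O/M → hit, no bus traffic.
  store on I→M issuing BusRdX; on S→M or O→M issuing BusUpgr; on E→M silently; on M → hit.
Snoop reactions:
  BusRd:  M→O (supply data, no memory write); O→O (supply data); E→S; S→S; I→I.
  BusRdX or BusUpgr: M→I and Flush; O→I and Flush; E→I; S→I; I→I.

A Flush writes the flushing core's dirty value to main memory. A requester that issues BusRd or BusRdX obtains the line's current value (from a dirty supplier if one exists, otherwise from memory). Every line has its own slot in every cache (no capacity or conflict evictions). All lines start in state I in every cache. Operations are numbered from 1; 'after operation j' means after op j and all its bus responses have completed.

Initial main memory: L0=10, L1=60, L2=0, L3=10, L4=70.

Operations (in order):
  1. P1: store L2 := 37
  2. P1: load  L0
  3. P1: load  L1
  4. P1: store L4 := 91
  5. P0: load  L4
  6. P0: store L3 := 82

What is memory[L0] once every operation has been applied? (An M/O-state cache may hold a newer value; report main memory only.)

memory[L0] = 10

1. P1: store L2 := 37  bus=[BusRdX]  L2: P0=I P1=M  mem[L2]=0
2. P1: load  L0  bus=[BusRd]  L0: P0=I P1=E  mem[L0]=10
3. P1: load  L1  bus=[BusRd]  L1: P0=I P1=E  mem[L1]=60
4. P1: store L4 := 91  bus=[BusRdX]  L4: P0=I P1=M  mem[L4]=70
5. P0: load  L4  bus=[BusRd]  L4: P0=S P1=O  mem[L4]=70
6. P0: store L3 := 82  bus=[BusRdX]  L3: P0=M P1=I  mem[L3]=10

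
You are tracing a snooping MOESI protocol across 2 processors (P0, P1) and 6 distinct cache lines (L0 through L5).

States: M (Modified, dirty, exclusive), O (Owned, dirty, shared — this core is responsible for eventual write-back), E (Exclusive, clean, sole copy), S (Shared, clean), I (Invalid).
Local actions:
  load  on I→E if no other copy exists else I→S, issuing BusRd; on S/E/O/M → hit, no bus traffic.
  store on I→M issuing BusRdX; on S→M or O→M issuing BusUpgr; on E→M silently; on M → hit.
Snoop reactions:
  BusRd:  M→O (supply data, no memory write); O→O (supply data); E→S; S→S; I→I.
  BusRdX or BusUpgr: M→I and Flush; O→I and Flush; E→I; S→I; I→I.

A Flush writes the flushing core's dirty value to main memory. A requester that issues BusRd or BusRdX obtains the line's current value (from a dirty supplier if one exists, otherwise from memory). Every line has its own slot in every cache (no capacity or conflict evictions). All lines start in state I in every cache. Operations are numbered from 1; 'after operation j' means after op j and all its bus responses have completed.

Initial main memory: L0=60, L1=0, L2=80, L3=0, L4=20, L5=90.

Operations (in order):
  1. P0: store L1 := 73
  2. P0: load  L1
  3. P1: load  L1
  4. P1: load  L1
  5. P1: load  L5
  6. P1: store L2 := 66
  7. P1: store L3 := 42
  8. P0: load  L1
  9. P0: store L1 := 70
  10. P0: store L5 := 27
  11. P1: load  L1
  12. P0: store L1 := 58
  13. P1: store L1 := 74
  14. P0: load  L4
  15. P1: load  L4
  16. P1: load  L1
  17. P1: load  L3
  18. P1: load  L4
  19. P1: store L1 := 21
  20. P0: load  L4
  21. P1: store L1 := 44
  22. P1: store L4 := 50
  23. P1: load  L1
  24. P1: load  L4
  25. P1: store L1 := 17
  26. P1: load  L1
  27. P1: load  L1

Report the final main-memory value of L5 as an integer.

1. P0: store L1 := 73  bus=[BusRdX]  L1: P0=M P1=I  mem[L1]=0
2. P0: load  L1  bus=[-]  L1: P0=M P1=I  mem[L1]=0
3. P1: load  L1  bus=[BusRd]  L1: P0=O P1=S  mem[L1]=0
4. P1: load  L1  bus=[-]  L1: P0=O P1=S  mem[L1]=0
5. P1: load  L5  bus=[BusRd]  L5: P0=I P1=E  mem[L5]=90
6. P1: store L2 := 66  bus=[BusRdX]  L2: P0=I P1=M  mem[L2]=80
7. P1: store L3 := 42  bus=[BusRdX]  L3: P0=I P1=M  mem[L3]=0
8. P0: load  L1  bus=[-]  L1: P0=O P1=S  mem[L1]=0
9. P0: store L1 := 70  bus=[BusUpgr]  L1: P0=M P1=I  mem[L1]=0
10. P0: store L5 := 27  bus=[BusRdX]  L5: P0=M P1=I  mem[L5]=90
11. P1: load  L1  bus=[BusRd]  L1: P0=O P1=S  mem[L1]=0
12. P0: store L1 := 58  bus=[BusUpgr]  L1: P0=M P1=I  mem[L1]=0
13. P1: store L1 := 74  bus=[BusRdX,Flush]  L1: P0=I P1=M  mem[L1]=58
14. P0: load  L4  bus=[BusRd]  L4: P0=E P1=I  mem[L4]=20
15. P1: load  L4  bus=[BusRd]  L4: P0=S P1=S  mem[L4]=20
16. P1: load  L1  bus=[-]  L1: P0=I P1=M  mem[L1]=58
17. P1: load  L3  bus=[-]  L3: P0=I P1=M  mem[L3]=0
18. P1: load  L4  bus=[-]  L4: P0=S P1=S  mem[L4]=20
19. P1: store L1 := 21  bus=[-]  L1: P0=I P1=M  mem[L1]=58
20. P0: load  L4  bus=[-]  L4: P0=S P1=S  mem[L4]=20
21. P1: store L1 := 44  bus=[-]  L1: P0=I P1=M  mem[L1]=58
22. P1: store L4 := 50  bus=[BusUpgr]  L4: P0=I P1=M  mem[L4]=20
23. P1: load  L1  bus=[-]  L1: P0=I P1=M  mem[L1]=58
24. P1: load  L4  bus=[-]  L4: P0=I P1=M  mem[L4]=20
25. P1: store L1 := 17  bus=[-]  L1: P0=I P1=M  mem[L1]=58
26. P1: load  L1  bus=[-]  L1: P0=I P1=M  mem[L1]=58
27. P1: load  L1  bus=[-]  L1: P0=I P1=M  mem[L1]=58

memory[L5] = 90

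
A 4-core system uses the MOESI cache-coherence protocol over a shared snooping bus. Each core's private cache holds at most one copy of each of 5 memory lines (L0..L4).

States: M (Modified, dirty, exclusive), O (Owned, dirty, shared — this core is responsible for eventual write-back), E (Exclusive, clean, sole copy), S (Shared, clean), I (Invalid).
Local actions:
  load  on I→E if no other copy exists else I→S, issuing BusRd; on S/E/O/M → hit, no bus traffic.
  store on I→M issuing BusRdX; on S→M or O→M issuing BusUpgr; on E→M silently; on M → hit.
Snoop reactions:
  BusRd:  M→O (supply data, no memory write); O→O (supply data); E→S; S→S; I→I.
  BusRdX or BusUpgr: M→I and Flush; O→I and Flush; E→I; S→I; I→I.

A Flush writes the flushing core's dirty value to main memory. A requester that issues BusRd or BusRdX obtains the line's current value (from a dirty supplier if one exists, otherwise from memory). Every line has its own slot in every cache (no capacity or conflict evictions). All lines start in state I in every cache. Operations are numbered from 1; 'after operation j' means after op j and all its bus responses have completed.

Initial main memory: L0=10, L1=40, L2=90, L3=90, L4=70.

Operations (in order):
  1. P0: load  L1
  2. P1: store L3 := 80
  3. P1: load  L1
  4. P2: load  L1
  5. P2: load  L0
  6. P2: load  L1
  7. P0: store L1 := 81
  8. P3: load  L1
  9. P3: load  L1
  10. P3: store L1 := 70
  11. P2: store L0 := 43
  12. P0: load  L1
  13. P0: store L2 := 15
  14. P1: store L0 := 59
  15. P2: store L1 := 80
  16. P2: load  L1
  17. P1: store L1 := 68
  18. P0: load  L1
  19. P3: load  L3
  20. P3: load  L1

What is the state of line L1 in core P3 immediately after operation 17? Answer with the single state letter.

[1] P0: load  L1 | P0:E(40), P1:I, P2:I, P3:I | bus: BusRd
[2] P1: store L3 := 80 | P0:I, P1:M(80), P2:I, P3:I | bus: BusRdX
[3] P1: load  L1 | P0:S(40), P1:S(40), P2:I, P3:I | bus: BusRd
[4] P2: load  L1 | P0:S(40), P1:S(40), P2:S(40), P3:I | bus: BusRd
[5] P2: load  L0 | P0:I, P1:I, P2:E(10), P3:I | bus: BusRd
[6] P2: load  L1 | P0:S(40), P1:S(40), P2:S(40), P3:I | bus: none
[7] P0: store L1 := 81 | P0:M(81), P1:I, P2:I, P3:I | bus: BusUpgr
[8] P3: load  L1 | P0:O(81), P1:I, P2:I, P3:S(81) | bus: BusRd
[9] P3: load  L1 | P0:O(81), P1:I, P2:I, P3:S(81) | bus: none
[10] P3: store L1 := 70 | P0:I, P1:I, P2:I, P3:M(70) | bus: BusUpgr,Flush
[11] P2: store L0 := 43 | P0:I, P1:I, P2:M(43), P3:I | bus: none
[12] P0: load  L1 | P0:S(70), P1:I, P2:I, P3:O(70) | bus: BusRd
[13] P0: store L2 := 15 | P0:M(15), P1:I, P2:I, P3:I | bus: BusRdX
[14] P1: store L0 := 59 | P0:I, P1:M(59), P2:I, P3:I | bus: BusRdX,Flush
[15] P2: store L1 := 80 | P0:I, P1:I, P2:M(80), P3:I | bus: BusRdX,Flush
[16] P2: load  L1 | P0:I, P1:I, P2:M(80), P3:I | bus: none
[17] P1: store L1 := 68 | P0:I, P1:M(68), P2:I, P3:I | bus: BusRdX,Flush
[18] P0: load  L1 | P0:S(68), P1:O(68), P2:I, P3:I | bus: BusRd
[19] P3: load  L3 | P0:I, P1:O(80), P2:I, P3:S(80) | bus: BusRd
[20] P3: load  L1 | P0:S(68), P1:O(68), P2:I, P3:S(68) | bus: BusRd

state = I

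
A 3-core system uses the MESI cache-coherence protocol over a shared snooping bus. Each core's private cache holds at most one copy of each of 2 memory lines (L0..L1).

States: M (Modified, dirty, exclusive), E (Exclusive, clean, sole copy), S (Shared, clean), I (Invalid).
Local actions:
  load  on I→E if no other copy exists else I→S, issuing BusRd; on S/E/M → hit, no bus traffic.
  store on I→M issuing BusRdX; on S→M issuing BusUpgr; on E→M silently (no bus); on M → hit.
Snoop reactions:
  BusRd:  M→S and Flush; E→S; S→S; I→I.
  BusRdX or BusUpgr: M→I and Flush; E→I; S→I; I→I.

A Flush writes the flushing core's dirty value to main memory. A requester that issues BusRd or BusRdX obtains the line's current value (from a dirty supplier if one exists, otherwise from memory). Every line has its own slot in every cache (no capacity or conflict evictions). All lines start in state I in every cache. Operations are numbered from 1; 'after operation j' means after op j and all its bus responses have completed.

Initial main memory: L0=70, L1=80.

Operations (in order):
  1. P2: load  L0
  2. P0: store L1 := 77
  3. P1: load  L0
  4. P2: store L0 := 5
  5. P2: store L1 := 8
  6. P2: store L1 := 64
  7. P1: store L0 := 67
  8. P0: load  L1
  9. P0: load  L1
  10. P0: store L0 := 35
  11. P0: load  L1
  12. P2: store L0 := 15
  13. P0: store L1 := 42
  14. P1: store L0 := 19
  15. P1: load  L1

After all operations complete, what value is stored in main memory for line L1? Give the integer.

  op1 P2: load  L0 → I/I/E on L0; bus BusRd; mem=70
  op2 P0: store L1 := 77 → M/I/I on L1; bus BusRdX; mem=80
  op3 P1: load  L0 → I/S/S on L0; bus BusRd; mem=70
  op4 P2: store L0 := 5 → I/I/M on L0; bus BusUpgr; mem=70
  op5 P2: store L1 := 8 → I/I/M on L1; bus BusRdX Flush; mem=77
  op6 P2: store L1 := 64 → I/I/M on L1; bus (none); mem=77
  op7 P1: store L0 := 67 → I/M/I on L0; bus BusRdX Flush; mem=5
  op8 P0: load  L1 → S/I/S on L1; bus BusRd Flush; mem=64
  op9 P0: load  L1 → S/I/S on L1; bus (none); mem=64
  op10 P0: store L0 := 35 → M/I/I on L0; bus BusRdX Flush; mem=67
  op11 P0: load  L1 → S/I/S on L1; bus (none); mem=64
  op12 P2: store L0 := 15 → I/I/M on L0; bus BusRdX Flush; mem=35
  op13 P0: store L1 := 42 → M/I/I on L1; bus BusUpgr; mem=64
  op14 P1: store L0 := 19 → I/M/I on L0; bus BusRdX Flush; mem=15
  op15 P1: load  L1 → S/S/I on L1; bus BusRd Flush; mem=42

memory[L1] = 42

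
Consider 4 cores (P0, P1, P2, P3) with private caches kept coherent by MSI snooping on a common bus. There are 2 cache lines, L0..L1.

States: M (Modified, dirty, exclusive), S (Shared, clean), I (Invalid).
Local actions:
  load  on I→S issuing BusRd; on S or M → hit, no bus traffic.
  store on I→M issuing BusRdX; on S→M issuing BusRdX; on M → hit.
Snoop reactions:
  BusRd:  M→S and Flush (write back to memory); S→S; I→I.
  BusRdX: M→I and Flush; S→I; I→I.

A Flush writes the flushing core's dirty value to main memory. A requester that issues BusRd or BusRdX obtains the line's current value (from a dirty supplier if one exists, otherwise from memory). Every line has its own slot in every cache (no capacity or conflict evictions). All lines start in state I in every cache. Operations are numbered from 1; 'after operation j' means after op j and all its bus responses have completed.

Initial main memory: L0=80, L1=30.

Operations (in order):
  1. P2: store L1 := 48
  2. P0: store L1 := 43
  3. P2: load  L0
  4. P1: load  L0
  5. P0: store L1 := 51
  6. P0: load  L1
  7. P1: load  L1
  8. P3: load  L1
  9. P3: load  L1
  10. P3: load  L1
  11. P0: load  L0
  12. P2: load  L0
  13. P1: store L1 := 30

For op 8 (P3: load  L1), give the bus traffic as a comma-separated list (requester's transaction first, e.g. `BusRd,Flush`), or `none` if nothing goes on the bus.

  op1 P2: store L1 := 48 → I/I/M/I on L1; bus BusRdX; mem=30
  op2 P0: store L1 := 43 → M/I/I/I on L1; bus BusRdX Flush; mem=48
  op3 P2: load  L0 → I/I/S/I on L0; bus BusRd; mem=80
  op4 P1: load  L0 → I/S/S/I on L0; bus BusRd; mem=80
  op5 P0: store L1 := 51 → M/I/I/I on L1; bus (none); mem=48
  op6 P0: load  L1 → M/I/I/I on L1; bus (none); mem=48
  op7 P1: load  L1 → S/S/I/I on L1; bus BusRd Flush; mem=51
  op8 P3: load  L1 → S/S/I/S on L1; bus BusRd; mem=51
  op9 P3: load  L1 → S/S/I/S on L1; bus (none); mem=51
  op10 P3: load  L1 → S/S/I/S on L1; bus (none); mem=51
  op11 P0: load  L0 → S/S/S/I on L0; bus BusRd; mem=80
  op12 P2: load  L0 → S/S/S/I on L0; bus (none); mem=80
  op13 P1: store L1 := 30 → I/M/I/I on L1; bus BusRdX; mem=51

bus = BusRd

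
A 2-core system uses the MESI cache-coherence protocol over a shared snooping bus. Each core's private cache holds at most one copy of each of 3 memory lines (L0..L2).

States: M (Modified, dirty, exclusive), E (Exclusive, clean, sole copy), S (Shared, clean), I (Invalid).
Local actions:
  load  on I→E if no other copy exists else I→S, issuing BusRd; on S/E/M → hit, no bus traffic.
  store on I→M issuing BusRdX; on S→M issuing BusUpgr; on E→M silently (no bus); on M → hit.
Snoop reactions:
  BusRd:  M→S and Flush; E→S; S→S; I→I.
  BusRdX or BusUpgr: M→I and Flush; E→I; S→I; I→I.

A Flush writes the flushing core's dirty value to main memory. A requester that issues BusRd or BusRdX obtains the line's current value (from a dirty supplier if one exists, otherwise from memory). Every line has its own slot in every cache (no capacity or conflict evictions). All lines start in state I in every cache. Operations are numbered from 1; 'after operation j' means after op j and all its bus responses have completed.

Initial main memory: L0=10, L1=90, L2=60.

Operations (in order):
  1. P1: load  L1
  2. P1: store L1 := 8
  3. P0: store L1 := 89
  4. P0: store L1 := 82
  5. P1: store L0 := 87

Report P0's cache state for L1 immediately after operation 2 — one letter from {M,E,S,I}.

state = I

[1] P1: load  L1 | P0:I, P1:E(90) | bus: BusRd
[2] P1: store L1 := 8 | P0:I, P1:M(8) | bus: none
[3] P0: store L1 := 89 | P0:M(89), P1:I | bus: BusRdX,Flush
[4] P0: store L1 := 82 | P0:M(82), P1:I | bus: none
[5] P1: store L0 := 87 | P0:I, P1:M(87) | bus: BusRdX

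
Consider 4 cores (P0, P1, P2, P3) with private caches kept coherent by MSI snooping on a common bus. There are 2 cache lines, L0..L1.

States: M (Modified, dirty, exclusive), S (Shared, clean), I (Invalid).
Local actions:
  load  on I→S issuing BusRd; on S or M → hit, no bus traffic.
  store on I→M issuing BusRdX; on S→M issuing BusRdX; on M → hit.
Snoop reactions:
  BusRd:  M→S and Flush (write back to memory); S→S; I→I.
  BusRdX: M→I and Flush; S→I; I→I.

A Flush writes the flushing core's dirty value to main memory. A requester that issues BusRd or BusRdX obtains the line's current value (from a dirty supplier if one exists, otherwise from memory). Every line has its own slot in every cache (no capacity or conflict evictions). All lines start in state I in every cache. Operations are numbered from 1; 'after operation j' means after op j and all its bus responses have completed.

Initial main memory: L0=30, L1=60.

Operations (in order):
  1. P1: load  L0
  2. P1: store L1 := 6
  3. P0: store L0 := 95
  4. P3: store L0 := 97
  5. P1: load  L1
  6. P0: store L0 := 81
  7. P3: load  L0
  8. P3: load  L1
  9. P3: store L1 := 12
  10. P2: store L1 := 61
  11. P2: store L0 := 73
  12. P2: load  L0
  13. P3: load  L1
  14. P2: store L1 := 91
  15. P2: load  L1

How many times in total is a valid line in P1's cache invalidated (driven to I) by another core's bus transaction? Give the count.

invalidations = 2

  op1 P1: load  L0 → I/S/I/I on L0; bus BusRd; mem=30
  op2 P1: store L1 := 6 → I/M/I/I on L1; bus BusRdX; mem=60
  op3 P0: store L0 := 95 → M/I/I/I on L0; bus BusRdX; mem=30
  op4 P3: store L0 := 97 → I/I/I/M on L0; bus BusRdX Flush; mem=95
  op5 P1: load  L1 → I/M/I/I on L1; bus (none); mem=60
  op6 P0: store L0 := 81 → M/I/I/I on L0; bus BusRdX Flush; mem=97
  op7 P3: load  L0 → S/I/I/S on L0; bus BusRd Flush; mem=81
  op8 P3: load  L1 → I/S/I/S on L1; bus BusRd Flush; mem=6
  op9 P3: store L1 := 12 → I/I/I/M on L1; bus BusRdX; mem=6
  op10 P2: store L1 := 61 → I/I/M/I on L1; bus BusRdX Flush; mem=12
  op11 P2: store L0 := 73 → I/I/M/I on L0; bus BusRdX; mem=81
  op12 P2: load  L0 → I/I/M/I on L0; bus (none); mem=81
  op13 P3: load  L1 → I/I/S/S on L1; bus BusRd Flush; mem=61
  op14 P2: store L1 := 91 → I/I/M/I on L1; bus BusRdX; mem=61
  op15 P2: load  L1 → I/I/M/I on L1; bus (none); mem=61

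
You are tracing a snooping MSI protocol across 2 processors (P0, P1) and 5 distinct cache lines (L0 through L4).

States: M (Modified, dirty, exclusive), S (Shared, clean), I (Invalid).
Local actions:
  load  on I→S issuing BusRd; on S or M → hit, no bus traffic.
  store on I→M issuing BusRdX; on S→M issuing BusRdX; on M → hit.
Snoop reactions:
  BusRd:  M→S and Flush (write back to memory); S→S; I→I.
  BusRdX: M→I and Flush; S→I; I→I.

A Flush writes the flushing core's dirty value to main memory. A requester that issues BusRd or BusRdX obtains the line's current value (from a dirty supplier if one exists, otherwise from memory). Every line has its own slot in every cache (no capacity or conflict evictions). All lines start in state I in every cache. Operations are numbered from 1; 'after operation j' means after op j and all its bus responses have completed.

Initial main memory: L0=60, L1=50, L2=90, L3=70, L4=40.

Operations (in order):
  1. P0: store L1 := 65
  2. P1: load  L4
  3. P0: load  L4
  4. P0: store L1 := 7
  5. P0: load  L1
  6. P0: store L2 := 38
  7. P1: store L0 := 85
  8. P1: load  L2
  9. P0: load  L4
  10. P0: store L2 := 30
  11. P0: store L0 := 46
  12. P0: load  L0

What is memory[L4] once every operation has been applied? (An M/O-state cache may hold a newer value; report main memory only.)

[1] P0: store L1 := 65 | P0:M(65), P1:I | bus: BusRdX
[2] P1: load  L4 | P0:I, P1:S(40) | bus: BusRd
[3] P0: load  L4 | P0:S(40), P1:S(40) | bus: BusRd
[4] P0: store L1 := 7 | P0:M(7), P1:I | bus: none
[5] P0: load  L1 | P0:M(7), P1:I | bus: none
[6] P0: store L2 := 38 | P0:M(38), P1:I | bus: BusRdX
[7] P1: store L0 := 85 | P0:I, P1:M(85) | bus: BusRdX
[8] P1: load  L2 | P0:S(38), P1:S(38) | bus: BusRd,Flush
[9] P0: load  L4 | P0:S(40), P1:S(40) | bus: none
[10] P0: store L2 := 30 | P0:M(30), P1:I | bus: BusRdX
[11] P0: store L0 := 46 | P0:M(46), P1:I | bus: BusRdX,Flush
[12] P0: load  L0 | P0:M(46), P1:I | bus: none

memory[L4] = 40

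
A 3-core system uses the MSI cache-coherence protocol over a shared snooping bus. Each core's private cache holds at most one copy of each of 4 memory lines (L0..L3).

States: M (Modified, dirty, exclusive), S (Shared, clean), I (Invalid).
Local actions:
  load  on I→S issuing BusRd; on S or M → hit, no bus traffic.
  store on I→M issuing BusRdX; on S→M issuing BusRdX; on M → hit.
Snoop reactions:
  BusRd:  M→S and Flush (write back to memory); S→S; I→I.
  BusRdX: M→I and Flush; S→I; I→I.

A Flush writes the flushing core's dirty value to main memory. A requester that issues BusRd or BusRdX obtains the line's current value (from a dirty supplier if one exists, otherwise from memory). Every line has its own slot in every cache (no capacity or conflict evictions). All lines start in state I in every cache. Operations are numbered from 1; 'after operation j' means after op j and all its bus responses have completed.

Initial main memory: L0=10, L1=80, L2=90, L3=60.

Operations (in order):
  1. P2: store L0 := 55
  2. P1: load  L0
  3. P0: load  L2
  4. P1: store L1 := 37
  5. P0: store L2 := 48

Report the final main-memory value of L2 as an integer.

memory[L2] = 90

step 1: P2: store L0 := 55  ⟶  IIM  (L0)  txn=BusRdX  M[L0]=10
step 2: P1: load  L0  ⟶  ISS  (L0)  txn=BusRd+Flush  M[L0]=55
step 3: P0: load  L2  ⟶  SII  (L2)  txn=BusRd  M[L2]=90
step 4: P1: store L1 := 37  ⟶  IMI  (L1)  txn=BusRdX  M[L1]=80
step 5: P0: store L2 := 48  ⟶  MII  (L2)  txn=BusRdX  M[L2]=90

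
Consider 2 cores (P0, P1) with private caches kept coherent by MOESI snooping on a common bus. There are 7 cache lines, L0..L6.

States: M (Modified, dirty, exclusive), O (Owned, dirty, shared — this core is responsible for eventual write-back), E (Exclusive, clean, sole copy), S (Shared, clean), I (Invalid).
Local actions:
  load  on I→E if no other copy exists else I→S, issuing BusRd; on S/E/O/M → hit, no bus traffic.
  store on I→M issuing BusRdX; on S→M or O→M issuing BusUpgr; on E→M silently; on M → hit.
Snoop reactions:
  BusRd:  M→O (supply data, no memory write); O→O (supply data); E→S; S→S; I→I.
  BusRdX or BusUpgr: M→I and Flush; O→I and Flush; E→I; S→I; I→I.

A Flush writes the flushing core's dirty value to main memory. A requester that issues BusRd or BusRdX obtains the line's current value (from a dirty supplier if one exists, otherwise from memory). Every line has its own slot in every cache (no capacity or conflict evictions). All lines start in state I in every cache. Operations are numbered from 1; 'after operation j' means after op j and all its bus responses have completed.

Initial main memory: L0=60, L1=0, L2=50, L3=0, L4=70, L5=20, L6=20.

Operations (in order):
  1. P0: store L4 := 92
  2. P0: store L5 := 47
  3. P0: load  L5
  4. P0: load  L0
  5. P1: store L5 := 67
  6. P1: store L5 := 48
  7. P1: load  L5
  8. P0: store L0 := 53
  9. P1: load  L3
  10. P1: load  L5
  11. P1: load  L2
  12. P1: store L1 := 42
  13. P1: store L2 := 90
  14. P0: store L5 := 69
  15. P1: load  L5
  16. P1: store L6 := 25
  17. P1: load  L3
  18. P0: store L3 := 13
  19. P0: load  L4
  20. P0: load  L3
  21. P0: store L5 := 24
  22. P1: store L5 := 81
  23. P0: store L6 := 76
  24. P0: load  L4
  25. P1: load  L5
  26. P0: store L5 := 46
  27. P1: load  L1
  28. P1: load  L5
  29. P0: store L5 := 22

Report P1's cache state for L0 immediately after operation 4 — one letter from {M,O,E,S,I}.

state = I

step 1: P0: store L4 := 92  ⟶  MI  (L4)  txn=BusRdX  M[L4]=70
step 2: P0: store L5 := 47  ⟶  MI  (L5)  txn=BusRdX  M[L5]=20
step 3: P0: load  L5  ⟶  MI  (L5)  txn=∅  M[L5]=20
step 4: P0: load  L0  ⟶  EI  (L0)  txn=BusRd  M[L0]=60
step 5: P1: store L5 := 67  ⟶  IM  (L5)  txn=BusRdX+Flush  M[L5]=47
step 6: P1: store L5 := 48  ⟶  IM  (L5)  txn=∅  M[L5]=47
step 7: P1: load  L5  ⟶  IM  (L5)  txn=∅  M[L5]=47
step 8: P0: store L0 := 53  ⟶  MI  (L0)  txn=∅  M[L0]=60
step 9: P1: load  L3  ⟶  IE  (L3)  txn=BusRd  M[L3]=0
step 10: P1: load  L5  ⟶  IM  (L5)  txn=∅  M[L5]=47
step 11: P1: load  L2  ⟶  IE  (L2)  txn=BusRd  M[L2]=50
step 12: P1: store L1 := 42  ⟶  IM  (L1)  txn=BusRdX  M[L1]=0
step 13: P1: store L2 := 90  ⟶  IM  (L2)  txn=∅  M[L2]=50
step 14: P0: store L5 := 69  ⟶  MI  (L5)  txn=BusRdX+Flush  M[L5]=48
step 15: P1: load  L5  ⟶  OS  (L5)  txn=BusRd  M[L5]=48
step 16: P1: store L6 := 25  ⟶  IM  (L6)  txn=BusRdX  M[L6]=20
step 17: P1: load  L3  ⟶  IE  (L3)  txn=∅  M[L3]=0
step 18: P0: store L3 := 13  ⟶  MI  (L3)  txn=BusRdX  M[L3]=0
step 19: P0: load  L4  ⟶  MI  (L4)  txn=∅  M[L4]=70
step 20: P0: load  L3  ⟶  MI  (L3)  txn=∅  M[L3]=0
step 21: P0: store L5 := 24  ⟶  MI  (L5)  txn=BusUpgr  M[L5]=48
step 22: P1: store L5 := 81  ⟶  IM  (L5)  txn=BusRdX+Flush  M[L5]=24
step 23: P0: store L6 := 76  ⟶  MI  (L6)  txn=BusRdX+Flush  M[L6]=25
step 24: P0: load  L4  ⟶  MI  (L4)  txn=∅  M[L4]=70
step 25: P1: load  L5  ⟶  IM  (L5)  txn=∅  M[L5]=24
step 26: P0: store L5 := 46  ⟶  MI  (L5)  txn=BusRdX+Flush  M[L5]=81
step 27: P1: load  L1  ⟶  IM  (L1)  txn=∅  M[L1]=0
step 28: P1: load  L5  ⟶  OS  (L5)  txn=BusRd  M[L5]=81
step 29: P0: store L5 := 22  ⟶  MI  (L5)  txn=BusUpgr  M[L5]=81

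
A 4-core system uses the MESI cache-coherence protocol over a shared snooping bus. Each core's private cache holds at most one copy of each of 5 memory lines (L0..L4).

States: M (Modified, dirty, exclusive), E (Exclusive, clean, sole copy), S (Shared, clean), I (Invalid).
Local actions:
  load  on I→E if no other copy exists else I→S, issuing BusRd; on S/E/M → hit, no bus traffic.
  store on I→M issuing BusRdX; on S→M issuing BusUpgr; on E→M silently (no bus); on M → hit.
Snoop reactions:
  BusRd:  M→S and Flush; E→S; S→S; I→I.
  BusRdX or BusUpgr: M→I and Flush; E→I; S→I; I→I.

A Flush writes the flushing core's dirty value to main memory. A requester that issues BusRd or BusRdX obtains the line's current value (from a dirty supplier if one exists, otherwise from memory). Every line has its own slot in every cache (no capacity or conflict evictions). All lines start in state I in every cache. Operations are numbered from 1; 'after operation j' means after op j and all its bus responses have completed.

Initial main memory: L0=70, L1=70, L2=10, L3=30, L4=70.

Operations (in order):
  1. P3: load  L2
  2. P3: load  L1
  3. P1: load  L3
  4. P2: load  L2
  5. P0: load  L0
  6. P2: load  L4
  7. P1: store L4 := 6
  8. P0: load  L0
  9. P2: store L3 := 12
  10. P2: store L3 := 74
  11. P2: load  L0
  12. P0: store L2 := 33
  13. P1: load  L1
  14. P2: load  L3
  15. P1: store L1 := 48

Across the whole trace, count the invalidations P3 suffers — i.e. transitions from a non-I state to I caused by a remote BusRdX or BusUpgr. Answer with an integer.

invalidations = 2

step 1: P3: load  L2  ⟶  IIIE  (L2)  txn=BusRd  M[L2]=10
step 2: P3: load  L1  ⟶  IIIE  (L1)  txn=BusRd  M[L1]=70
step 3: P1: load  L3  ⟶  IEII  (L3)  txn=BusRd  M[L3]=30
step 4: P2: load  L2  ⟶  IISS  (L2)  txn=BusRd  M[L2]=10
step 5: P0: load  L0  ⟶  EIII  (L0)  txn=BusRd  M[L0]=70
step 6: P2: load  L4  ⟶  IIEI  (L4)  txn=BusRd  M[L4]=70
step 7: P1: store L4 := 6  ⟶  IMII  (L4)  txn=BusRdX  M[L4]=70
step 8: P0: load  L0  ⟶  EIII  (L0)  txn=∅  M[L0]=70
step 9: P2: store L3 := 12  ⟶  IIMI  (L3)  txn=BusRdX  M[L3]=30
step 10: P2: store L3 := 74  ⟶  IIMI  (L3)  txn=∅  M[L3]=30
step 11: P2: load  L0  ⟶  SISI  (L0)  txn=BusRd  M[L0]=70
step 12: P0: store L2 := 33  ⟶  MIII  (L2)  txn=BusRdX  M[L2]=10
step 13: P1: load  L1  ⟶  ISIS  (L1)  txn=BusRd  M[L1]=70
step 14: P2: load  L3  ⟶  IIMI  (L3)  txn=∅  M[L3]=30
step 15: P1: store L1 := 48  ⟶  IMII  (L1)  txn=BusUpgr  M[L1]=70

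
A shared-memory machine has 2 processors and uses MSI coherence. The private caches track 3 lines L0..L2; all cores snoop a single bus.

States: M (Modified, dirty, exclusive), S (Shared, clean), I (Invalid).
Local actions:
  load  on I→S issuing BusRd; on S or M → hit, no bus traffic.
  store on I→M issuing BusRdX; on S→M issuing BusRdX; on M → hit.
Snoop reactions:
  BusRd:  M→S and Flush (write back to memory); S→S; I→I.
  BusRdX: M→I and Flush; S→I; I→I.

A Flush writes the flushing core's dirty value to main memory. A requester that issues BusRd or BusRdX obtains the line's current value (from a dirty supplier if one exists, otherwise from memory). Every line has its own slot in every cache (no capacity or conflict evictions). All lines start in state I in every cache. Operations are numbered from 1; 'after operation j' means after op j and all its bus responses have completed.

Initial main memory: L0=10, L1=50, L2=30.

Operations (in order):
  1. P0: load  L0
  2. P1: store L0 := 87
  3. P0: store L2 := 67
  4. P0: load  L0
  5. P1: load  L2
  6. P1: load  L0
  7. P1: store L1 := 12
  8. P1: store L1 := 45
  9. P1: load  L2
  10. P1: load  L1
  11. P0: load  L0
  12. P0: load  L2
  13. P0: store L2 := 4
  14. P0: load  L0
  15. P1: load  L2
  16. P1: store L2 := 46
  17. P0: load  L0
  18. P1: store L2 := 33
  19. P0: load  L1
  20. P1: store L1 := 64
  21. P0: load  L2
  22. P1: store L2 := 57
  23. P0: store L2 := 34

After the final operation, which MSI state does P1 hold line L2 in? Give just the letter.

1. P0: load  L0  bus=[BusRd]  L0: P0=S P1=I  mem[L0]=10
2. P1: store L0 := 87  bus=[BusRdX]  L0: P0=I P1=M  mem[L0]=10
3. P0: store L2 := 67  bus=[BusRdX]  L2: P0=M P1=I  mem[L2]=30
4. P0: load  L0  bus=[BusRd,Flush]  L0: P0=S P1=S  mem[L0]=87
5. P1: load  L2  bus=[BusRd,Flush]  L2: P0=S P1=S  mem[L2]=67
6. P1: load  L0  bus=[-]  L0: P0=S P1=S  mem[L0]=87
7. P1: store L1 := 12  bus=[BusRdX]  L1: P0=I P1=M  mem[L1]=50
8. P1: store L1 := 45  bus=[-]  L1: P0=I P1=M  mem[L1]=50
9. P1: load  L2  bus=[-]  L2: P0=S P1=S  mem[L2]=67
10. P1: load  L1  bus=[-]  L1: P0=I P1=M  mem[L1]=50
11. P0: load  L0  bus=[-]  L0: P0=S P1=S  mem[L0]=87
12. P0: load  L2  bus=[-]  L2: P0=S P1=S  mem[L2]=67
13. P0: store L2 := 4  bus=[BusRdX]  L2: P0=M P1=I  mem[L2]=67
14. P0: load  L0  bus=[-]  L0: P0=S P1=S  mem[L0]=87
15. P1: load  L2  bus=[BusRd,Flush]  L2: P0=S P1=S  mem[L2]=4
16. P1: store L2 := 46  bus=[BusRdX]  L2: P0=I P1=M  mem[L2]=4
17. P0: load  L0  bus=[-]  L0: P0=S P1=S  mem[L0]=87
18. P1: store L2 := 33  bus=[-]  L2: P0=I P1=M  mem[L2]=4
19. P0: load  L1  bus=[BusRd,Flush]  L1: P0=S P1=S  mem[L1]=45
20. P1: store L1 := 64  bus=[BusRdX]  L1: P0=I P1=M  mem[L1]=45
21. P0: load  L2  bus=[BusRd,Flush]  L2: P0=S P1=S  mem[L2]=33
22. P1: store L2 := 57  bus=[BusRdX]  L2: P0=I P1=M  mem[L2]=33
23. P0: store L2 := 34  bus=[BusRdX,Flush]  L2: P0=M P1=I  mem[L2]=57

state = I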